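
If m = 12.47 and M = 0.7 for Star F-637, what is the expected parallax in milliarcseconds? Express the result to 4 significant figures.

m − M = 12.47 − 0.7 = 11.77.
d = 10^((m−M)/5 + 1) = 10^3.354 = 2259.4 pc.
p = 1/d = 1/2259.4 = 0.0004426 arcsec = 0.4426 mas.

0.4426 mas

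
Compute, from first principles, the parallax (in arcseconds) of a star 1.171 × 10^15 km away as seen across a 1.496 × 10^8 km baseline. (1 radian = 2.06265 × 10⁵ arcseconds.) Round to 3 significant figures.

0.0264 arcsec

θ ≈ B/d = (1.496 × 10^8) / (1.171 × 10^15) = 1.2775 × 10^-7 rad.
In arcseconds: 1.2775 × 10^-7 × 206265 = 0.02635″.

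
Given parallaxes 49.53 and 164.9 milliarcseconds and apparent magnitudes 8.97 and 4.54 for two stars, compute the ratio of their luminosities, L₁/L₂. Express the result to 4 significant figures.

L₁/L₂ = 0.1874

d₁ = 1/p₁ = 1/0.04953″ = 20.19 pc; d₂ = 1/p₂ = 1/0.1649″ = 6.0643 pc.
M₁ = m₁ − 5 log₁₀ d₁ + 5 = 8.97 − 6.5257 + 5 = 7.4443.
M₂ = 4.54 − 3.9139 + 5 = 5.6261.
L₁/L₂ = 10^(0.4(M₂ − M₁)) = 10^(0.4 × (-1.8182)) = 10^(-0.72728) = 0.18738.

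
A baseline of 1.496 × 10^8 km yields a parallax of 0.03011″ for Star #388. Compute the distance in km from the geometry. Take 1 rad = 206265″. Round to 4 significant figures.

1.025 × 10^15 km

θ = 0.03011″ = 0.03011/206265 = 1.4598 × 10^-7 rad.
d = B/θ = (1.496 × 10^8) / (1.4598 × 10^-7) = 1.0248 × 10^15 km.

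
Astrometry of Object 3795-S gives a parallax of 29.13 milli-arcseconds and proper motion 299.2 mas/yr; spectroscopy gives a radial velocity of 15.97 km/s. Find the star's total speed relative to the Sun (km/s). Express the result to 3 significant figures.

d = 1/p = 1/0.02913″ = 34.329 pc.
μ = 299.2 mas/yr = 0.2992 ″/yr.
v_t = 4.740 μ d = 4.740 × 0.2992 × 34.329 = 48.686 km/s.
v = √(v_r² + v_t²) = √(15.97² + 48.686²) = √2625.37 = 51.238 km/s.

51.2 km/s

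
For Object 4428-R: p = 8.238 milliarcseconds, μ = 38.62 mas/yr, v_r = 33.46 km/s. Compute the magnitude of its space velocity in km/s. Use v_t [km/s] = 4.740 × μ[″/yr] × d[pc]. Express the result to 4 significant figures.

40.17 km/s

d = 1/p = 1/0.008238″ = 121.39 pc.
μ = 38.62 mas/yr = 0.03862 ″/yr.
v_t = 4.740 μ d = 4.740 × 0.03862 × 121.39 = 22.222 km/s.
v = √(v_r² + v_t²) = √(33.46² + 22.222²) = √1613.39 = 40.167 km/s.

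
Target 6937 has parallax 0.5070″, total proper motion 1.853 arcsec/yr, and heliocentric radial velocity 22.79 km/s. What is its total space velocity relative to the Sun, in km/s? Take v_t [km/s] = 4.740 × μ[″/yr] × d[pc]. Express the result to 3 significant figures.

d = 1/p = 1/0.5070″ = 1.9724 pc.
v_t = 4.740 μ d = 4.740 × 1.853 × 1.9724 = 17.324 km/s.
v = √(v_r² + v_t²) = √(22.79² + 17.324²) = √819.505 = 28.627 km/s.

28.6 km/s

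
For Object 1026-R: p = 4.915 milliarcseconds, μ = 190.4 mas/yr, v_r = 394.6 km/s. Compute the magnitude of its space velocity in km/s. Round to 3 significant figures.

d = 1/p = 1/0.004915″ = 203.46 pc.
μ = 190.4 mas/yr = 0.1904 ″/yr.
v_t = 4.740 μ d = 4.740 × 0.1904 × 203.46 = 183.62 km/s.
v = √(v_r² + v_t²) = √(394.6² + 183.62²) = √189425 = 435.23 km/s.

435 km/s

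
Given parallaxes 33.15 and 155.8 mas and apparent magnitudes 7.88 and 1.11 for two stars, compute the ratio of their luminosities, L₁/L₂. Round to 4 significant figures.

L₁/L₂ = 0.04327

d₁ = 1/p₁ = 1/0.03315″ = 30.166 pc; d₂ = 1/p₂ = 1/0.1558″ = 6.4185 pc.
M₁ = m₁ − 5 log₁₀ d₁ + 5 = 7.88 − 7.3976 + 5 = 5.4824.
M₂ = 1.11 − 4.0372 + 5 = 2.0728.
L₁/L₂ = 10^(0.4(M₂ − M₁)) = 10^(0.4 × (-3.4096)) = 10^(-1.36384) = 0.043267.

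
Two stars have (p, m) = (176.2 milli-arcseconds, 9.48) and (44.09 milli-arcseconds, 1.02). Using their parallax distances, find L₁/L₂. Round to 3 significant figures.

d₁ = 1/p₁ = 1/0.1762″ = 5.6754 pc; d₂ = 1/p₂ = 1/0.04409″ = 22.681 pc.
M₁ = m₁ − 5 log₁₀ d₁ + 5 = 9.48 − 3.7700 + 5 = 10.7100.
M₂ = 1.02 − 6.7783 + 5 = -0.7583.
L₁/L₂ = 10^(0.4(M₂ − M₁)) = 10^(0.4 × (-11.4683)) = 10^(-4.58732) = 0.000025863.

L₁/L₂ = 2.59 × 10^-5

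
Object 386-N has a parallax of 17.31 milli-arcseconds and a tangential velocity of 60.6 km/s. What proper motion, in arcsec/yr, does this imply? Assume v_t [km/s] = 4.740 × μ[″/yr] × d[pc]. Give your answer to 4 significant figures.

d = 1/p = 1/0.01731″ = 57.77 pc.
μ = v_t / (4.74 d) = 60.6 / (4.74 × 57.77) = 60.6 / 273.83 = 0.22131 ″/yr.

0.2213 arcsec/yr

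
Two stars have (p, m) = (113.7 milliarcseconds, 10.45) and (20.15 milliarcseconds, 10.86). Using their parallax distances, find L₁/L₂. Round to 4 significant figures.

L₁/L₂ = 0.04582

d₁ = 1/p₁ = 1/0.1137″ = 8.7951 pc; d₂ = 1/p₂ = 1/0.02015″ = 49.628 pc.
M₁ = m₁ − 5 log₁₀ d₁ + 5 = 10.45 − 4.7212 + 5 = 10.7288.
M₂ = 10.86 − 8.4786 + 5 = 7.3814.
L₁/L₂ = 10^(0.4(M₂ − M₁)) = 10^(0.4 × (-3.3474)) = 10^(-1.33896) = 0.045818.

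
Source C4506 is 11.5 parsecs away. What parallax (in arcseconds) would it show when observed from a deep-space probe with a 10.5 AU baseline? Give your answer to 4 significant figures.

p (arcsec) = B (AU) / d (pc).
p = 10.5 / 11.5 = 0.91304 arcsec.

0.9130 arcsec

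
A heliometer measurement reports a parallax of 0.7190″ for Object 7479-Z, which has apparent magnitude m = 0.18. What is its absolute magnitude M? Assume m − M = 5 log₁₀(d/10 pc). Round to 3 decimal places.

M = 4.464

d = 1/p = 1/0.7190″ = 1.3908 pc.
m − M = 5 log₁₀(1.3908) − 5 = 0.7163 − 5 = -4.2837.
M = m − (m − M) = 0.18 − (-4.2837) = 4.464.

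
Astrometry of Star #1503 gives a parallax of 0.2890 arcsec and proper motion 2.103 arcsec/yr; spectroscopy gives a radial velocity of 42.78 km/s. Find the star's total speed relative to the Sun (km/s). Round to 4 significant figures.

d = 1/p = 1/0.2890″ = 3.4602 pc.
v_t = 4.740 μ d = 4.740 × 2.103 × 3.4602 = 34.492 km/s.
v = √(v_r² + v_t²) = √(42.78² + 34.492²) = √3019.83 = 54.953 km/s.

54.95 km/s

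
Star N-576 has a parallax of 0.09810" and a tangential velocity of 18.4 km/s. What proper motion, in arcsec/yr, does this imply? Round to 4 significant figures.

0.3808 arcsec/yr

d = 1/p = 1/0.09810″ = 10.194 pc.
μ = v_t / (4.74 d) = 18.4 / (4.74 × 10.194) = 18.4 / 48.32 = 0.38079 ″/yr.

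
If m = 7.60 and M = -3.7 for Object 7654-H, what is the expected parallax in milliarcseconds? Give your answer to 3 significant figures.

m − M = 7.60 − (-3.7) = 11.30.
d = 10^((m−M)/5 + 1) = 10^3.260 = 1819.7 pc.
p = 1/d = 1/1819.7 = 0.00054954 arcsec = 0.54954 mas.

0.550 mas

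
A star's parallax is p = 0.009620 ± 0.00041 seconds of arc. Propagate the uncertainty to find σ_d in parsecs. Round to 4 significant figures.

d = 1/p, so σ_d = σ_p / p².
σ_d = 0.000410 / (0.009620)² = 0.000410 / 0.000092544 = 4.4303 pc.

4.430 pc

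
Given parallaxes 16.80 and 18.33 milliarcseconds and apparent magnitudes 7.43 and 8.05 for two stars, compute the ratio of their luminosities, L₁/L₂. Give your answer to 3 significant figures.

d₁ = 1/p₁ = 1/0.01680″ = 59.524 pc; d₂ = 1/p₂ = 1/0.01833″ = 54.555 pc.
M₁ = m₁ − 5 log₁₀ d₁ + 5 = 7.43 − 8.8735 + 5 = 3.5565.
M₂ = 8.05 − 8.6842 + 5 = 4.3658.
L₁/L₂ = 10^(0.4(M₂ − M₁)) = 10^(0.4 × 0.8093) = 10^0.32372 = 2.1073.

L₁/L₂ = 2.11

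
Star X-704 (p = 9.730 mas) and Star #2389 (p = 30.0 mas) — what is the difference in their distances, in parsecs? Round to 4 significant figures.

69.44 pc

d_A = 1/0.009730″ = 102.77 pc; d_B = 1/0.03000″ = 33.333 pc.
|d_B − d_A| = |33.333 − 102.77| = 69.437 pc.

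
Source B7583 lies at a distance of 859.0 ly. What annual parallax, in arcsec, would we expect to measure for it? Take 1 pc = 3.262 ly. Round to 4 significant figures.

d = 859.0 ly ÷ 3.262 = 263.34 pc.
p = 1/d = 1/263.34 = 0.0037974 arcsec.

0.003797 arcsec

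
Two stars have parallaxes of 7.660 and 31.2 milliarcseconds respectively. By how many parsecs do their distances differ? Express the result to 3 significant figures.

d_A = 1/0.007660″ = 130.55 pc; d_B = 1/0.03120″ = 32.051 pc.
|d_B − d_A| = |32.051 − 130.55| = 98.499 pc.

98.5 pc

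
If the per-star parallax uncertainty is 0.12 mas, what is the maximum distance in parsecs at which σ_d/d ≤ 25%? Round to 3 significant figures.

2080 pc

σ_d/d = σ_p/p, so the condition is σ_p/p ≤ 0.25, i.e. p ≥ σ_p/0.25.
p_min = 0.12/0.25 = 0.48 mas = 0.00048 arcsec.
d_max = 1/p_min = 1/0.00048 = 2083.3 pc.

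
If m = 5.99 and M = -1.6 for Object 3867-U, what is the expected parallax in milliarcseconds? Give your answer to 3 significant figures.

3.03 mas

m − M = 5.99 − (-1.6) = 7.59.
d = 10^((m−M)/5 + 1) = 10^2.518 = 329.61 pc.
p = 1/d = 1/329.61 = 0.0030339 arcsec = 3.0339 mas.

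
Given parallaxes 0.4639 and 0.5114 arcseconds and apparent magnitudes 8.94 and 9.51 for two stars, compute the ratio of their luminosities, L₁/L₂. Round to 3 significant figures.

d₁ = 1/p₁ = 1/0.4639″ = 2.1556 pc; d₂ = 1/p₂ = 1/0.5114″ = 1.9554 pc.
M₁ = m₁ − 5 log₁₀ d₁ + 5 = 8.94 − 1.6678 + 5 = 12.2722.
M₂ = 9.51 − 1.4562 + 5 = 13.0538.
L₁/L₂ = 10^(0.4(M₂ − M₁)) = 10^(0.4 × 0.7816) = 10^0.31264 = 2.0542.

L₁/L₂ = 2.05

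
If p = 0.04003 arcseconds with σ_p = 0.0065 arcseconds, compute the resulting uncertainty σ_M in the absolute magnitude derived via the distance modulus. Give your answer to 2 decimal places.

M = m − 5 log₁₀ d + 5 = m + 5 log₁₀ p + 5, so ∂M/∂p = 5/(p ln 10).
σ_M = (5/ln 10) · (σ_p/p) = 2.1715 × 0.0065/0.04003 = 2.1715 × 0.16238 = 0.35261.

σ_M = 0.35 mag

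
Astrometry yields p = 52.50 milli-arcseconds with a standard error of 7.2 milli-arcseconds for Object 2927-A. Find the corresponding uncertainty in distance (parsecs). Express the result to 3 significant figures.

d = 1/p, so σ_d = σ_p / p².
σ_d = 0.00720 / (0.05250)² = 0.00720 / 0.0027563 = 2.6122 pc.

2.61 pc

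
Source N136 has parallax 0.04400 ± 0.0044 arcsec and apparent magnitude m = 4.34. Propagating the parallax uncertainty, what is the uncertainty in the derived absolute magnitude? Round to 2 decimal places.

M = m − 5 log₁₀ d + 5 = m + 5 log₁₀ p + 5, so ∂M/∂p = 5/(p ln 10).
σ_M = (5/ln 10) · (σ_p/p) = 2.1715 × 0.0044/0.04400 = 2.1715 × 0.1 = 0.21715.

σ_M = 0.22 mag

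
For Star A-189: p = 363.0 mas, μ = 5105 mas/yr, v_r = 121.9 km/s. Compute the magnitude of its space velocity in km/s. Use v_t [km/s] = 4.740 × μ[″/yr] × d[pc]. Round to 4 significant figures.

d = 1/p = 1/0.3630″ = 2.7548 pc.
μ = 5105 mas/yr = 5.105 ″/yr.
v_t = 4.740 μ d = 4.740 × 5.105 × 2.7548 = 66.66 km/s.
v = √(v_r² + v_t²) = √(121.9² + 66.66²) = √19303.2 = 138.94 km/s.

138.9 km/s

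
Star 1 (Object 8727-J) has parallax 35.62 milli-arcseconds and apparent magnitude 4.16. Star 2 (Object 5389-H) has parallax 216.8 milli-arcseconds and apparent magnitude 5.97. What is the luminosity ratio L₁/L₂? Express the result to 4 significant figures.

L₁/L₂ = 196.2

d₁ = 1/p₁ = 1/0.03562″ = 28.074 pc; d₂ = 1/p₂ = 1/0.2168″ = 4.6125 pc.
M₁ = m₁ − 5 log₁₀ d₁ + 5 = 4.16 − 7.2415 + 5 = 1.9185.
M₂ = 5.97 − 3.3197 + 5 = 7.6503.
L₁/L₂ = 10^(0.4(M₂ − M₁)) = 10^(0.4 × 5.7318) = 10^2.29272 = 196.21.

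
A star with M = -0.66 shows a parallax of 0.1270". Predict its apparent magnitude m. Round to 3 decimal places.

d = 1/p = 1/0.1270″ = 7.874 pc.
m − M = 5 log₁₀ d − 5 = 5 log₁₀(7.874) − 5 = 4.4810 − 5 = -0.5190.
m = M + (m − M) = -0.66 + (-0.5190) = -1.179.

m = -1.179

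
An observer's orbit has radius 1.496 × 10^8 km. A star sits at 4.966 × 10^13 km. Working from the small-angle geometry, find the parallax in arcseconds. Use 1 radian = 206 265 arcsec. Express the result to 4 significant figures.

0.6214 arcsec

θ ≈ B/d = (1.496 × 10^8) / (4.966 × 10^13) = 3.0125 × 10^-6 rad.
In arcseconds: 3.0125 × 10^-6 × 206265 = 0.62137″.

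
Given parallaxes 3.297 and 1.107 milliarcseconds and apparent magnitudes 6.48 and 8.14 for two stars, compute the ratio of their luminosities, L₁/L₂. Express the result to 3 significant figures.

d₁ = 1/p₁ = 1/0.003297″ = 303.31 pc; d₂ = 1/p₂ = 1/0.001107″ = 903.34 pc.
M₁ = m₁ − 5 log₁₀ d₁ + 5 = 6.48 − 12.4094 + 5 = -0.9294.
M₂ = 8.14 − 14.7793 + 5 = -1.6393.
L₁/L₂ = 10^(0.4(M₂ − M₁)) = 10^(0.4 × (-0.7099)) = 10^(-0.28396) = 0.52004.

L₁/L₂ = 0.520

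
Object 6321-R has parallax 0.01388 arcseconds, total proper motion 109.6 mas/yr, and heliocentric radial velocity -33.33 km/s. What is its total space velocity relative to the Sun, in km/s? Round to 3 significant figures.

50.1 km/s

d = 1/p = 1/0.01388″ = 72.046 pc.
μ = 109.6 mas/yr = 0.1096 ″/yr.
v_t = 4.740 μ d = 4.740 × 0.1096 × 72.046 = 37.428 km/s.
v = √(v_r² + v_t²) = √((-33.33)² + 37.428²) = √2511.74 = 50.117 km/s.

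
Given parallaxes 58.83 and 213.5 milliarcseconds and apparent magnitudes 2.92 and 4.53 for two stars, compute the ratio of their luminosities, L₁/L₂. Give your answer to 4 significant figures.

L₁/L₂ = 58.02

d₁ = 1/p₁ = 1/0.05883″ = 16.998 pc; d₂ = 1/p₂ = 1/0.2135″ = 4.6838 pc.
M₁ = m₁ − 5 log₁₀ d₁ + 5 = 2.92 − 6.1520 + 5 = 1.7680.
M₂ = 4.53 − 3.3530 + 5 = 6.1770.
L₁/L₂ = 10^(0.4(M₂ − M₁)) = 10^(0.4 × 4.4090) = 10^1.76360 = 58.023.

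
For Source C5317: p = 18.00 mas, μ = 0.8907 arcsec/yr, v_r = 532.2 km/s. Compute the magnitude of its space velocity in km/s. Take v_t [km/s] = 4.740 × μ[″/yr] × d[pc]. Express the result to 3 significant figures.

d = 1/p = 1/0.01800″ = 55.556 pc.
v_t = 4.740 μ d = 4.740 × 0.8907 × 55.556 = 234.55 km/s.
v = √(v_r² + v_t²) = √(532.2² + 234.55²) = √338251 = 581.59 km/s.

582 km/s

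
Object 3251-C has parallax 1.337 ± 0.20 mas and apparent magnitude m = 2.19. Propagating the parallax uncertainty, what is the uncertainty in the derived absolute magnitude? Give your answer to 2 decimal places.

M = m − 5 log₁₀ d + 5 = m + 5 log₁₀ p + 5, so ∂M/∂p = 5/(p ln 10).
σ_M = (5/ln 10) · (σ_p/p) = 2.1715 × 0.20/1.337 = 2.1715 × 0.14959 = 0.32483.

σ_M = 0.32 mag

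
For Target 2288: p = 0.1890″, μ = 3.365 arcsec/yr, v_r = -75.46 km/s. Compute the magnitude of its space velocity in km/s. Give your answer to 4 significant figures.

113.2 km/s

d = 1/p = 1/0.1890″ = 5.291 pc.
v_t = 4.740 μ d = 4.740 × 3.365 × 5.291 = 84.392 km/s.
v = √(v_r² + v_t²) = √((-75.46)² + 84.392²) = √12816.2 = 113.21 km/s.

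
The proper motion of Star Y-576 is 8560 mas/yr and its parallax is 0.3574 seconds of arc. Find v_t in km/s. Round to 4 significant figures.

113.5 km/s

d = 1/p = 1/0.3574″ = 2.798 pc.
μ = 8560 mas/yr = 8.56 ″/yr.
v_t = 4.74 × μ × d = 4.74 × 8.56 × 2.798 = 113.53 km/s.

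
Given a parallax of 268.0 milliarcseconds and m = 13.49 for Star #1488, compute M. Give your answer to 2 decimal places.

M = 15.63

d = 1/p = 1/0.2680″ = 3.7313 pc.
m − M = 5 log₁₀(3.7313) − 5 = 2.8593 − 5 = -2.1407.
M = m − (m − M) = 13.49 − (-2.1407) = 15.63.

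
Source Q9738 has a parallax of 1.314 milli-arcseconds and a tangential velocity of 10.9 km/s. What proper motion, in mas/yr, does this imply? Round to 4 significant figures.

3.022 mas/yr

d = 1/p = 1/0.001314″ = 761.04 pc.
μ = v_t / (4.74 d) = 10.9 / (4.74 × 761.04) = 10.9 / 3607.3 = 0.0030217 ″/yr = 3.0217 mas/yr.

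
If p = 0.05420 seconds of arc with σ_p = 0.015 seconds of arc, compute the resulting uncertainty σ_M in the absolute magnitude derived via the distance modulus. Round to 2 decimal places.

σ_M = 0.60 mag

M = m − 5 log₁₀ d + 5 = m + 5 log₁₀ p + 5, so ∂M/∂p = 5/(p ln 10).
σ_M = (5/ln 10) · (σ_p/p) = 2.1715 × 0.015/0.05420 = 2.1715 × 0.27675 = 0.60096.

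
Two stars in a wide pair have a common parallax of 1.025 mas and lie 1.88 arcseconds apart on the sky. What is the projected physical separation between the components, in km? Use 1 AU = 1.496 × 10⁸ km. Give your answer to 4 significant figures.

d = 1/p = 1/0.001025″ = 975.61 pc.
At distance d (pc), an angle of θ arcsec spans θ·d AU: s = 1.88 × 975.61 = 1834.1 AU.
= 1834.1 × 1.496 × 10⁸ km = 2.7438 × 10^11 km.

2.744 × 10^11 km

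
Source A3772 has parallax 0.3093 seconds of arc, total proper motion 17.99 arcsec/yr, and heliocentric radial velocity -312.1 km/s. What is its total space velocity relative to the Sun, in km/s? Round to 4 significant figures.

416.4 km/s

d = 1/p = 1/0.3093″ = 3.2331 pc.
v_t = 4.740 μ d = 4.740 × 17.99 × 3.2331 = 275.69 km/s.
v = √(v_r² + v_t²) = √((-312.1)² + 275.69²) = √173411 = 416.43 km/s.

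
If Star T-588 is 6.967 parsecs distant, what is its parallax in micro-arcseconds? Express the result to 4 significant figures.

p = 1/d = 1/6.967 = 0.14353 arcsec.
= 0.14353 × 10⁶ = 1.4353 × 10^5 μas.

143500 μas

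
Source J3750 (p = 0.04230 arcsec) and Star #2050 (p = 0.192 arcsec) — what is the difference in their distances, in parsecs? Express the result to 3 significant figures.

18.4 pc

d_A = 1/0.04230″ = 23.641 pc; d_B = 1/0.1920″ = 5.2083 pc.
|d_B − d_A| = |5.2083 − 23.641| = 18.433 pc.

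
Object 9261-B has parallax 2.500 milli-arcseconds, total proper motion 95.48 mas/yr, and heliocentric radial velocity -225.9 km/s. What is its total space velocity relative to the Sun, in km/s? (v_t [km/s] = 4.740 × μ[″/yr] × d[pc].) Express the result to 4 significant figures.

289.5 km/s

d = 1/p = 1/0.002500″ = 400 pc.
μ = 95.48 mas/yr = 0.09548 ″/yr.
v_t = 4.740 μ d = 4.740 × 0.09548 × 400 = 181.03 km/s.
v = √(v_r² + v_t²) = √((-225.9)² + 181.03²) = √83802.7 = 289.49 km/s.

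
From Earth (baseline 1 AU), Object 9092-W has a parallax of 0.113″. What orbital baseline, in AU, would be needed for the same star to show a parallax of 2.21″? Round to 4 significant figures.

19.56 AU

Parallax scales linearly with baseline: p ∝ B, so B = p_target / p_Earth × 1 AU.
B = 2.21 / 0.113 = 19.558 AU.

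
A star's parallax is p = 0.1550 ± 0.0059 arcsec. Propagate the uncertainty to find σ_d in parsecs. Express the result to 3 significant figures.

0.246 pc

d = 1/p, so σ_d = σ_p / p².
σ_d = 0.00590 / (0.1550)² = 0.00590 / 0.024025 = 0.24558 pc.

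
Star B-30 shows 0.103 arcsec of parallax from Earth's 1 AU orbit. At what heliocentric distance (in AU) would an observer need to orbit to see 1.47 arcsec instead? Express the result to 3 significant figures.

Parallax scales linearly with baseline: p ∝ B, so B = p_target / p_Earth × 1 AU.
B = 1.47 / 0.103 = 14.272 AU.

14.3 AU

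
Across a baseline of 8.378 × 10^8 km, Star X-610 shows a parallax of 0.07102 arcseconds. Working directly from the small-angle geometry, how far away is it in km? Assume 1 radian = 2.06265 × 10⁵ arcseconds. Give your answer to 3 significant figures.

θ = 0.07102″ = 0.07102/206265 = 3.4431 × 10^-7 rad.
d = B/θ = (8.378 × 10^8) / (3.4431 × 10^-7) = 2.4333 × 10^15 km.

2.43 × 10^15 km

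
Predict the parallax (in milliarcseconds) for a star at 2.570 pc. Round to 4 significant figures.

389.1 mas

p = 1/d = 1/2.57 = 0.38911 arcsec.
= 0.38911 × 1000 = 389.11 mas.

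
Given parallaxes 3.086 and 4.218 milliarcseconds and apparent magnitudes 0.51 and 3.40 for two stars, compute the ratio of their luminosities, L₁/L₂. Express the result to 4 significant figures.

d₁ = 1/p₁ = 1/0.003086″ = 324.04 pc; d₂ = 1/p₂ = 1/0.004218″ = 237.08 pc.
M₁ = m₁ − 5 log₁₀ d₁ + 5 = 0.51 − 12.5530 + 5 = -7.0430.
M₂ = 3.40 − 11.8745 + 5 = -3.4745.
L₁/L₂ = 10^(0.4(M₂ − M₁)) = 10^(0.4 × 3.5685) = 10^1.42740 = 26.755.

L₁/L₂ = 26.76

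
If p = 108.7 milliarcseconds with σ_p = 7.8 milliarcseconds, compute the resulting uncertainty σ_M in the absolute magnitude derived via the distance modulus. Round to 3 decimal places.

σ_M = 0.156 mag

M = m − 5 log₁₀ d + 5 = m + 5 log₁₀ p + 5, so ∂M/∂p = 5/(p ln 10).
σ_M = (5/ln 10) · (σ_p/p) = 2.1715 × 7.8/108.7 = 2.1715 × 0.071757 = 0.15582.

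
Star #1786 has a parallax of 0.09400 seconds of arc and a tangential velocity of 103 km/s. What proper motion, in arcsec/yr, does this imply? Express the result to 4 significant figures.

2.043 arcsec/yr

d = 1/p = 1/0.09400″ = 10.638 pc.
μ = v_t / (4.74 d) = 103 / (4.74 × 10.638) = 103 / 50.424 = 2.0427 ″/yr.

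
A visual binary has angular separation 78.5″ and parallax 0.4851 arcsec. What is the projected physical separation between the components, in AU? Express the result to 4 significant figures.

d = 1/p = 1/0.4851″ = 2.0614 pc.
At distance d (pc), an angle of θ arcsec spans θ·d AU: s = 78.5 × 2.0614 = 161.82 AU.

161.8 AU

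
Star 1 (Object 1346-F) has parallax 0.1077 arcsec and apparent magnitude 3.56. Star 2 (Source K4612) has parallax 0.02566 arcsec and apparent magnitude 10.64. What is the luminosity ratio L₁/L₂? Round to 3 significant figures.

L₁/L₂ = 38.6

d₁ = 1/p₁ = 1/0.1077″ = 9.2851 pc; d₂ = 1/p₂ = 1/0.02566″ = 38.971 pc.
M₁ = m₁ − 5 log₁₀ d₁ + 5 = 3.56 − 4.8389 + 5 = 3.7211.
M₂ = 10.64 − 7.9537 + 5 = 7.6863.
L₁/L₂ = 10^(0.4(M₂ − M₁)) = 10^(0.4 × 3.9652) = 10^1.58608 = 38.555.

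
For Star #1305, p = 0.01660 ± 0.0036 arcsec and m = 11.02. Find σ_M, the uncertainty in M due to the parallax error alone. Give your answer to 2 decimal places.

M = m − 5 log₁₀ d + 5 = m + 5 log₁₀ p + 5, so ∂M/∂p = 5/(p ln 10).
σ_M = (5/ln 10) · (σ_p/p) = 2.1715 × 0.0036/0.01660 = 2.1715 × 0.21687 = 0.47093.

σ_M = 0.47 mag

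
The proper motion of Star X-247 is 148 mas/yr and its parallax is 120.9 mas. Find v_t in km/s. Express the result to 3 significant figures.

d = 1/p = 1/0.1209″ = 8.2713 pc.
μ = 148 mas/yr = 0.148 ″/yr.
v_t = 4.74 × μ × d = 4.74 × 0.148 × 8.2713 = 5.8025 km/s.

5.80 km/s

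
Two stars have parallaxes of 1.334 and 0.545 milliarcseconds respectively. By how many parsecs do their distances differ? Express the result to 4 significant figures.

1085 pc

d_A = 1/0.001334″ = 749.63 pc; d_B = 1/0.0005450″ = 1834.9 pc.
|d_B − d_A| = |1834.9 − 749.63| = 1085.3 pc.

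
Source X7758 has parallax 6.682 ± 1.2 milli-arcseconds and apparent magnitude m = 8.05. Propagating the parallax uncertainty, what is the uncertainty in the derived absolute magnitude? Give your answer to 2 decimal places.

σ_M = 0.39 mag

M = m − 5 log₁₀ d + 5 = m + 5 log₁₀ p + 5, so ∂M/∂p = 5/(p ln 10).
σ_M = (5/ln 10) · (σ_p/p) = 2.1715 × 1.2/6.682 = 2.1715 × 0.17959 = 0.38998.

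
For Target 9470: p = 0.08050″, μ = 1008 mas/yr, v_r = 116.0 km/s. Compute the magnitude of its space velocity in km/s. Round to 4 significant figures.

130.3 km/s

d = 1/p = 1/0.08050″ = 12.422 pc.
μ = 1008 mas/yr = 1.008 ″/yr.
v_t = 4.740 μ d = 4.740 × 1.008 × 12.422 = 59.351 km/s.
v = √(v_r² + v_t²) = √(116.0² + 59.351²) = √16978.5 = 130.3 km/s.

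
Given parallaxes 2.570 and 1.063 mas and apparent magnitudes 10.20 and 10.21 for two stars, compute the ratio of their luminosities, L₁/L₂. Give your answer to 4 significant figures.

d₁ = 1/p₁ = 1/0.002570″ = 389.11 pc; d₂ = 1/p₂ = 1/0.001063″ = 940.73 pc.
M₁ = m₁ − 5 log₁₀ d₁ + 5 = 10.20 − 12.9504 + 5 = 2.2496.
M₂ = 10.21 − 14.8673 + 5 = 0.3427.
L₁/L₂ = 10^(0.4(M₂ − M₁)) = 10^(0.4 × (-1.9069)) = 10^(-0.76276) = 0.17268.

L₁/L₂ = 0.1727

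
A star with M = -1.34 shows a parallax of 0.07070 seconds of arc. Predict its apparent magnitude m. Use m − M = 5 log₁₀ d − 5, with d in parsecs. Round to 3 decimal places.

m = -0.587

d = 1/p = 1/0.07070″ = 14.144 pc.
m − M = 5 log₁₀ d − 5 = 5 log₁₀(14.144) − 5 = 5.7529 − 5 = 0.7529.
m = M + (m − M) = -1.34 + 0.7529 = -0.587.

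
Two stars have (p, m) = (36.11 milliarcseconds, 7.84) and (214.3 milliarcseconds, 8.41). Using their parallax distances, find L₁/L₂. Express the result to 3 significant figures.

d₁ = 1/p₁ = 1/0.03611″ = 27.693 pc; d₂ = 1/p₂ = 1/0.2143″ = 4.6664 pc.
M₁ = m₁ − 5 log₁₀ d₁ + 5 = 7.84 − 7.2119 + 5 = 5.6281.
M₂ = 8.41 − 3.3449 + 5 = 10.0651.
L₁/L₂ = 10^(0.4(M₂ − M₁)) = 10^(0.4 × 4.4370) = 10^1.77480 = 59.539.

L₁/L₂ = 59.5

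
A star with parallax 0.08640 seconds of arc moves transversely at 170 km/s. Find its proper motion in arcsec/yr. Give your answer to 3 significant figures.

d = 1/p = 1/0.08640″ = 11.574 pc.
μ = v_t / (4.74 d) = 170 / (4.74 × 11.574) = 170 / 54.861 = 3.0987 ″/yr.

3.10 arcsec/yr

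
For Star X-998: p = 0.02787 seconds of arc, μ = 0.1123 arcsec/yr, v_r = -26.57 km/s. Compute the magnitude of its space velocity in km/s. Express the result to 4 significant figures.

32.72 km/s

d = 1/p = 1/0.02787″ = 35.881 pc.
v_t = 4.740 μ d = 4.740 × 0.1123 × 35.881 = 19.1 km/s.
v = √(v_r² + v_t²) = √((-26.57)² + 19.1²) = √1070.77 = 32.723 km/s.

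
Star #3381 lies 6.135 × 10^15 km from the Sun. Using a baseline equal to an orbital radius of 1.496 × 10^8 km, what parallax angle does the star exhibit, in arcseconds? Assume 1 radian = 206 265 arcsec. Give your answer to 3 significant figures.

θ ≈ B/d = (1.496 × 10^8) / (6.135 × 10^15) = 2.4385 × 10^-8 rad.
In arcseconds: 2.4385 × 10^-8 × 206265 = 0.0050298″.

0.00503 arcsec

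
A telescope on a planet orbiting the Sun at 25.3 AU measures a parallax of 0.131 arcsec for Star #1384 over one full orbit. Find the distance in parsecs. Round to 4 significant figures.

193.1 pc

With baseline B (in AU) and parallax p (in arcsec), d = B/p parsecs.
d = 25.3 / 0.131 = 193.13 pc.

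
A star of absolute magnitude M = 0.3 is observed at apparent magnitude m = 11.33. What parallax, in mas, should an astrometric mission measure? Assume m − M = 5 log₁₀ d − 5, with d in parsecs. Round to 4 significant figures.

0.6223 mas

m − M = 11.33 − 0.3 = 11.03.
d = 10^((m−M)/5 + 1) = 10^3.206 = 1606.9 pc.
p = 1/d = 1/1606.9 = 0.00062232 arcsec = 0.62232 mas.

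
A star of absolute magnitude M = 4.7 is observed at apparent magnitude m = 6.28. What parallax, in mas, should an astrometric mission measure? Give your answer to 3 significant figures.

48.3 mas

m − M = 6.28 − 4.7 = 1.58.
d = 10^((m−M)/5 + 1) = 10^1.316 = 20.701 pc.
p = 1/d = 1/20.701 = 0.048307 arcsec = 48.307 mas.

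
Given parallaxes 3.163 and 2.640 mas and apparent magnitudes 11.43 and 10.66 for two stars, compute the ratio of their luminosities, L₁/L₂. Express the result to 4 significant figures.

d₁ = 1/p₁ = 1/0.003163″ = 316.16 pc; d₂ = 1/p₂ = 1/0.002640″ = 378.79 pc.
M₁ = m₁ − 5 log₁₀ d₁ + 5 = 11.43 − 12.4995 + 5 = 3.9305.
M₂ = 10.66 − 12.8920 + 5 = 2.7680.
L₁/L₂ = 10^(0.4(M₂ − M₁)) = 10^(0.4 × (-1.1625)) = 10^(-0.46500) = 0.34277.

L₁/L₂ = 0.3428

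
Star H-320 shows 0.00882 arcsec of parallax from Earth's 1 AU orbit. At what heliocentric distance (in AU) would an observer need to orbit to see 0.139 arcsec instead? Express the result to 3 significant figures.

Parallax scales linearly with baseline: p ∝ B, so B = p_target / p_Earth × 1 AU.
B = 0.139 / 0.00882 = 15.76 AU.

15.8 AU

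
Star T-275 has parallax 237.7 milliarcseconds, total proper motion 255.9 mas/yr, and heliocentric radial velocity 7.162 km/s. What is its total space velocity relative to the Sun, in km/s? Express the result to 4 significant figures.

d = 1/p = 1/0.2377″ = 4.207 pc.
μ = 255.9 mas/yr = 0.2559 ″/yr.
v_t = 4.740 μ d = 4.740 × 0.2559 × 4.207 = 5.1029 km/s.
v = √(v_r² + v_t²) = √(7.162² + 5.1029²) = √77.3338 = 8.794 km/s.

8.794 km/s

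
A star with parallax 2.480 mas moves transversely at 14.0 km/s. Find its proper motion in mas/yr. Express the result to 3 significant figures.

7.32 mas/yr

d = 1/p = 1/0.002480″ = 403.23 pc.
μ = v_t / (4.74 d) = 14.0 / (4.74 × 403.23) = 14.0 / 1911.3 = 0.0073249 ″/yr = 7.3249 mas/yr.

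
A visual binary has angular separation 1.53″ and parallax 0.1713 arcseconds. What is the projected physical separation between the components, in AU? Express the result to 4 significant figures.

d = 1/p = 1/0.1713″ = 5.8377 pc.
At distance d (pc), an angle of θ arcsec spans θ·d AU: s = 1.53 × 5.8377 = 8.9317 AU.

8.932 AU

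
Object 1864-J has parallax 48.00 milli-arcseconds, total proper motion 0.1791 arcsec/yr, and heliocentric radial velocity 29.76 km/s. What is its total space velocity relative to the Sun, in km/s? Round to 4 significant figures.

d = 1/p = 1/0.04800″ = 20.833 pc.
v_t = 4.740 μ d = 4.740 × 0.1791 × 20.833 = 17.686 km/s.
v = √(v_r² + v_t²) = √(29.76² + 17.686²) = √1198.45 = 34.619 km/s.

34.62 km/s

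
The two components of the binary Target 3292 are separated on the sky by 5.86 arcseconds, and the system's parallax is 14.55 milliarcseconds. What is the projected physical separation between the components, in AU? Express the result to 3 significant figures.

d = 1/p = 1/0.01455″ = 68.729 pc.
At distance d (pc), an angle of θ arcsec spans θ·d AU: s = 5.86 × 68.729 = 402.75 AU.

403 AU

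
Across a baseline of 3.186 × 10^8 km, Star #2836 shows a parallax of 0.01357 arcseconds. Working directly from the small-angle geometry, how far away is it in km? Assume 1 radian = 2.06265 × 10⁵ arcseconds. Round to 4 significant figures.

θ = 0.01357″ = 0.01357/206265 = 6.5789 × 10^-8 rad.
d = B/θ = (3.186 × 10^8) / (6.5789 × 10^-8) = 4.8428 × 10^15 km.

4.843 × 10^15 km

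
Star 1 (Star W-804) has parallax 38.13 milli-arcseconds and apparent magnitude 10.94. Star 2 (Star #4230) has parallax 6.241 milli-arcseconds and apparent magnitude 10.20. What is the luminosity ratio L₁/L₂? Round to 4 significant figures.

L₁/L₂ = 0.01355

d₁ = 1/p₁ = 1/0.03813″ = 26.226 pc; d₂ = 1/p₂ = 1/0.006241″ = 160.23 pc.
M₁ = m₁ − 5 log₁₀ d₁ + 5 = 10.94 − 7.0937 + 5 = 8.8463.
M₂ = 10.20 − 11.0237 + 5 = 4.1763.
L₁/L₂ = 10^(0.4(M₂ − M₁)) = 10^(0.4 × (-4.6700)) = 10^(-1.86800) = 0.013552.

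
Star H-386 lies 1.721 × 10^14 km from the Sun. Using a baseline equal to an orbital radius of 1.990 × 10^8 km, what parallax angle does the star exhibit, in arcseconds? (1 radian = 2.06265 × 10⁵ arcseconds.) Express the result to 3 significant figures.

0.239 arcsec

θ ≈ B/d = (1.990 × 10^8) / (1.721 × 10^14) = 1.1563 × 10^-6 rad.
In arcseconds: 1.1563 × 10^-6 × 206265 = 0.2385″.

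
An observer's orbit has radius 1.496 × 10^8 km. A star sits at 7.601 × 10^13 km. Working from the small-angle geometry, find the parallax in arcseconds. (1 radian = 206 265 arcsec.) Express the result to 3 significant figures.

θ ≈ B/d = (1.496 × 10^8) / (7.601 × 10^13) = 1.9682 × 10^-6 rad.
In arcseconds: 1.9682 × 10^-6 × 206265 = 0.40597″.

0.406 arcsec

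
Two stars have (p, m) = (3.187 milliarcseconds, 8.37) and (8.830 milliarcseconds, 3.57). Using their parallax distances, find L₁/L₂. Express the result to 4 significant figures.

d₁ = 1/p₁ = 1/0.003187″ = 313.77 pc; d₂ = 1/p₂ = 1/0.008830″ = 113.25 pc.
M₁ = m₁ − 5 log₁₀ d₁ + 5 = 8.37 − 12.4831 + 5 = 0.8869.
M₂ = 3.57 − 10.2702 + 5 = -1.7002.
L₁/L₂ = 10^(0.4(M₂ − M₁)) = 10^(0.4 × (-2.5871)) = 10^(-1.03484) = 0.092291.

L₁/L₂ = 0.09229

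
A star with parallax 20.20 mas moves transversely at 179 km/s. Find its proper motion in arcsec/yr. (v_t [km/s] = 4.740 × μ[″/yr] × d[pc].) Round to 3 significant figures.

0.763 arcsec/yr

d = 1/p = 1/0.02020″ = 49.505 pc.
μ = v_t / (4.74 d) = 179 / (4.74 × 49.505) = 179 / 234.65 = 0.76284 ″/yr.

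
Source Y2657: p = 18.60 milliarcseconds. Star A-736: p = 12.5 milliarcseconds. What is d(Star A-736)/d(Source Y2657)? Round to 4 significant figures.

Since d = 1/p, d_B/d_A = p_A/p_B.
= 18.60 / 12.5 = 1.488.

1.488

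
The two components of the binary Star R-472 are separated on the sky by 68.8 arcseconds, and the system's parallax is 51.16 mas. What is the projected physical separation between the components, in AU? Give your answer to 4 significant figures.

1345 AU

d = 1/p = 1/0.05116″ = 19.547 pc.
At distance d (pc), an angle of θ arcsec spans θ·d AU: s = 68.8 × 19.547 = 1344.8 AU.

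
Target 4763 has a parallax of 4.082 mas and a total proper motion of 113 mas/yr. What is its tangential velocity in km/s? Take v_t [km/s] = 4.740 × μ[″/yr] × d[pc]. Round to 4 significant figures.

131.2 km/s

d = 1/p = 1/0.004082″ = 244.98 pc.
μ = 113 mas/yr = 0.113 ″/yr.
v_t = 4.74 × μ × d = 4.74 × 0.113 × 244.98 = 131.22 km/s.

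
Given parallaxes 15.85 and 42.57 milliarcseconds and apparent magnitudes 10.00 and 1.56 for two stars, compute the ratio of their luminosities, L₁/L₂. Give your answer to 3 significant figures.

d₁ = 1/p₁ = 1/0.01585″ = 63.091 pc; d₂ = 1/p₂ = 1/0.04257″ = 23.491 pc.
M₁ = m₁ − 5 log₁₀ d₁ + 5 = 10.00 − 8.9998 + 5 = 6.0002.
M₂ = 1.56 − 6.8545 + 5 = -0.2945.
L₁/L₂ = 10^(0.4(M₂ − M₁)) = 10^(0.4 × (-6.2947)) = 10^(-2.51788) = 0.0030347.

L₁/L₂ = 0.00303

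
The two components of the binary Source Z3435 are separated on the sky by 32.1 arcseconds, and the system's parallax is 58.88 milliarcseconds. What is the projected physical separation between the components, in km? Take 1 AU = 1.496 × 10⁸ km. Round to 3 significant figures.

d = 1/p = 1/0.05888″ = 16.984 pc.
At distance d (pc), an angle of θ arcsec spans θ·d AU: s = 32.1 × 16.984 = 545.19 AU.
= 545.19 × 1.496 × 10⁸ km = 8.1560 × 10^10 km.

8.16 × 10^10 km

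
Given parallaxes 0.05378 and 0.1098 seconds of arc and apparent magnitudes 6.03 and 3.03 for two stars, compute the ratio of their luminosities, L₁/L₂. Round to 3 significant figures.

d₁ = 1/p₁ = 1/0.05378″ = 18.594 pc; d₂ = 1/p₂ = 1/0.1098″ = 9.1075 pc.
M₁ = m₁ − 5 log₁₀ d₁ + 5 = 6.03 − 6.3469 + 5 = 4.6831.
M₂ = 3.03 − 4.7970 + 5 = 3.2330.
L₁/L₂ = 10^(0.4(M₂ − M₁)) = 10^(0.4 × (-1.4501)) = 10^(-0.58004) = 0.263.

L₁/L₂ = 0.263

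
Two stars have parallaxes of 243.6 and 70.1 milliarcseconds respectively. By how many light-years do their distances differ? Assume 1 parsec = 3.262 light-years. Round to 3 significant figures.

33.1 ly

d_A = 1/0.2436″ = 4.1051 pc; d_B = 1/0.07010″ = 14.265 pc.
|d_B − d_A| = |14.265 − 4.1051| = 10.16 pc = 10.16 × 3.262 ly = 33.142 ly.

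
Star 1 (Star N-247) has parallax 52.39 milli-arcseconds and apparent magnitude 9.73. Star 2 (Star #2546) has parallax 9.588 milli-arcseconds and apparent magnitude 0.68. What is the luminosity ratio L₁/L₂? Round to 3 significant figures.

L₁/L₂ = 8.03 × 10^-6

d₁ = 1/p₁ = 1/0.05239″ = 19.088 pc; d₂ = 1/p₂ = 1/0.009588″ = 104.3 pc.
M₁ = m₁ − 5 log₁₀ d₁ + 5 = 9.73 − 6.4038 + 5 = 8.3262.
M₂ = 0.68 − 10.0914 + 5 = -4.4114.
L₁/L₂ = 10^(0.4(M₂ − M₁)) = 10^(0.4 × (-12.7376)) = 10^(-5.09504) = 0.0000080345.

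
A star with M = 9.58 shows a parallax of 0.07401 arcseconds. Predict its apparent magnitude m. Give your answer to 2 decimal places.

d = 1/p = 1/0.07401″ = 13.512 pc.
m − M = 5 log₁₀ d − 5 = 5 log₁₀(13.512) − 5 = 5.6536 − 5 = 0.6536.
m = M + (m − M) = 9.58 + 0.6536 = 10.23.

m = 10.23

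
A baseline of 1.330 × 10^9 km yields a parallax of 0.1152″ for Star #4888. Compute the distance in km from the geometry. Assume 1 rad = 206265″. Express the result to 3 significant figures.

θ = 0.1152″ = 0.1152/206265 = 5.5850 × 10^-7 rad.
d = B/θ = (1.330 × 10^9) / (5.5850 × 10^-7) = 2.3814 × 10^15 km.

2.38 × 10^15 km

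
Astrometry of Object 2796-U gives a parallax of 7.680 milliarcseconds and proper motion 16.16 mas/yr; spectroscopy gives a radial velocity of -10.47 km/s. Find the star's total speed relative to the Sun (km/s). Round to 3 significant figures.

14.5 km/s

d = 1/p = 1/0.007680″ = 130.21 pc.
μ = 16.16 mas/yr = 0.01616 ″/yr.
v_t = 4.740 μ d = 4.740 × 0.01616 × 130.21 = 9.9739 km/s.
v = √(v_r² + v_t²) = √((-10.47)² + 9.9739²) = √209.1 = 14.46 km/s.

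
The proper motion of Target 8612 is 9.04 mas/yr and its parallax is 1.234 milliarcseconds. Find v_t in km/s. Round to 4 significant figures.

34.72 km/s

d = 1/p = 1/0.001234″ = 810.37 pc.
μ = 9.04 mas/yr = 0.00904 ″/yr.
v_t = 4.74 × μ × d = 4.74 × 0.00904 × 810.37 = 34.724 km/s.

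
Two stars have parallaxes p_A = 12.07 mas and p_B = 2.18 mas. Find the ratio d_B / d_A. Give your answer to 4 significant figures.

Since d = 1/p, d_B/d_A = p_A/p_B.
= 12.07 / 2.18 = 5.5367.

5.537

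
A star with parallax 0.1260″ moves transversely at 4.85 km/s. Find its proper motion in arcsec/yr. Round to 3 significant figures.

d = 1/p = 1/0.1260″ = 7.9365 pc.
μ = v_t / (4.74 d) = 4.85 / (4.74 × 7.9365) = 4.85 / 37.619 = 0.12892 ″/yr.

0.129 arcsec/yr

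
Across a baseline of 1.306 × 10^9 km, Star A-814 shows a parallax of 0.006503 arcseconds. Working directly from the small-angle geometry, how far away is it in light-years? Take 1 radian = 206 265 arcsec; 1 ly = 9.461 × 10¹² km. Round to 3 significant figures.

4380 ly

θ = 0.006503″ = 0.006503/206265 = 3.1527 × 10^-8 rad.
d = B/θ = (1.306 × 10^9) / (3.1527 × 10^-8) = 4.1425 × 10^16 km = (4.1425 × 10^16) / (9.461 × 10^12) ly = 4378.5 ly.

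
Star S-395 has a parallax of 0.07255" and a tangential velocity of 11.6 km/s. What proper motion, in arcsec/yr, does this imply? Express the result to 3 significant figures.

d = 1/p = 1/0.07255″ = 13.784 pc.
μ = v_t / (4.74 d) = 11.6 / (4.74 × 13.784) = 11.6 / 65.336 = 0.17754 ″/yr.

0.178 arcsec/yr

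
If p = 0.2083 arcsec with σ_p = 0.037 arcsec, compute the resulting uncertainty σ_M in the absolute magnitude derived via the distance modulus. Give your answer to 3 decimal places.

σ_M = 0.386 mag

M = m − 5 log₁₀ d + 5 = m + 5 log₁₀ p + 5, so ∂M/∂p = 5/(p ln 10).
σ_M = (5/ln 10) · (σ_p/p) = 2.1715 × 0.037/0.2083 = 2.1715 × 0.17763 = 0.38572.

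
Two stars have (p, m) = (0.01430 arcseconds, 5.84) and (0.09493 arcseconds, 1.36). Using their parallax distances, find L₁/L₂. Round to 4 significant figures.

d₁ = 1/p₁ = 1/0.01430″ = 69.93 pc; d₂ = 1/p₂ = 1/0.09493″ = 10.534 pc.
M₁ = m₁ − 5 log₁₀ d₁ + 5 = 5.84 − 9.2233 + 5 = 1.6167.
M₂ = 1.36 − 5.1130 + 5 = 1.2470.
L₁/L₂ = 10^(0.4(M₂ − M₁)) = 10^(0.4 × (-0.3697)) = 10^(-0.14788) = 0.71141.

L₁/L₂ = 0.7114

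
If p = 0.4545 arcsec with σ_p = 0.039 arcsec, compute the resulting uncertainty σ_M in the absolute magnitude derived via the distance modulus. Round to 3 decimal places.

σ_M = 0.186 mag

M = m − 5 log₁₀ d + 5 = m + 5 log₁₀ p + 5, so ∂M/∂p = 5/(p ln 10).
σ_M = (5/ln 10) · (σ_p/p) = 2.1715 × 0.039/0.4545 = 2.1715 × 0.085809 = 0.18633.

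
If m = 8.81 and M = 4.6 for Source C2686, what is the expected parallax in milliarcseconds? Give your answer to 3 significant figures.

m − M = 8.81 − 4.6 = 4.21.
d = 10^((m−M)/5 + 1) = 10^1.842 = 69.502 pc.
p = 1/d = 1/69.502 = 0.014388 arcsec = 14.388 mas.

14.4 mas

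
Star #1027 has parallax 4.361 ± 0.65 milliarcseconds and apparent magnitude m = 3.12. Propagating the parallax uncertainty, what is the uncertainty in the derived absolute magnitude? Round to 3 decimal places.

M = m − 5 log₁₀ d + 5 = m + 5 log₁₀ p + 5, so ∂M/∂p = 5/(p ln 10).
σ_M = (5/ln 10) · (σ_p/p) = 2.1715 × 0.65/4.361 = 2.1715 × 0.14905 = 0.32366.

σ_M = 0.324 mag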